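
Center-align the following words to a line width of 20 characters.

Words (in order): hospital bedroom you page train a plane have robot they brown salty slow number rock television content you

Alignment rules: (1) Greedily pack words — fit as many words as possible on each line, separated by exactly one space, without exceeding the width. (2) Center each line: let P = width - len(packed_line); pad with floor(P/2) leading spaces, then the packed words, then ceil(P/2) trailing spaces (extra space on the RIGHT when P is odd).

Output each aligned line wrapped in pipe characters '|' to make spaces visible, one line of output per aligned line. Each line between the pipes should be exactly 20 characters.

Answer: |hospital bedroom you|
| page train a plane |
|  have robot they   |
|  brown salty slow  |
|    number rock     |
| television content |
|        you         |

Derivation:
Line 1: ['hospital', 'bedroom', 'you'] (min_width=20, slack=0)
Line 2: ['page', 'train', 'a', 'plane'] (min_width=18, slack=2)
Line 3: ['have', 'robot', 'they'] (min_width=15, slack=5)
Line 4: ['brown', 'salty', 'slow'] (min_width=16, slack=4)
Line 5: ['number', 'rock'] (min_width=11, slack=9)
Line 6: ['television', 'content'] (min_width=18, slack=2)
Line 7: ['you'] (min_width=3, slack=17)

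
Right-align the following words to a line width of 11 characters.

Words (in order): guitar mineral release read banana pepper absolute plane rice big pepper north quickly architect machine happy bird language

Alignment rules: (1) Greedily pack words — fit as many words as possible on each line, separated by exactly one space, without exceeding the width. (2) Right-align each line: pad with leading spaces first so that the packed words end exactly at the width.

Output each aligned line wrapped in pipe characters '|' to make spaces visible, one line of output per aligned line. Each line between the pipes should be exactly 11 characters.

Answer: |     guitar|
|    mineral|
|    release|
|read banana|
|     pepper|
|   absolute|
| plane rice|
| big pepper|
|      north|
|    quickly|
|  architect|
|    machine|
| happy bird|
|   language|

Derivation:
Line 1: ['guitar'] (min_width=6, slack=5)
Line 2: ['mineral'] (min_width=7, slack=4)
Line 3: ['release'] (min_width=7, slack=4)
Line 4: ['read', 'banana'] (min_width=11, slack=0)
Line 5: ['pepper'] (min_width=6, slack=5)
Line 6: ['absolute'] (min_width=8, slack=3)
Line 7: ['plane', 'rice'] (min_width=10, slack=1)
Line 8: ['big', 'pepper'] (min_width=10, slack=1)
Line 9: ['north'] (min_width=5, slack=6)
Line 10: ['quickly'] (min_width=7, slack=4)
Line 11: ['architect'] (min_width=9, slack=2)
Line 12: ['machine'] (min_width=7, slack=4)
Line 13: ['happy', 'bird'] (min_width=10, slack=1)
Line 14: ['language'] (min_width=8, slack=3)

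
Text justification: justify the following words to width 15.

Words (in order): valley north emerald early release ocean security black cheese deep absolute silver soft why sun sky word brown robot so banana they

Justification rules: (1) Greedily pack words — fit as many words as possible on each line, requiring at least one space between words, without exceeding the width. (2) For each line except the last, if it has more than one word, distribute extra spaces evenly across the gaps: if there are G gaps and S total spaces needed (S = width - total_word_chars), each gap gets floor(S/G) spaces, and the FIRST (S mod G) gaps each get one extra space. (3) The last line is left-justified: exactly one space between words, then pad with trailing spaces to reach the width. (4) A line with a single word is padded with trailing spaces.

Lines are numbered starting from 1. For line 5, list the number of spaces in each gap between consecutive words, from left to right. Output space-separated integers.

Line 1: ['valley', 'north'] (min_width=12, slack=3)
Line 2: ['emerald', 'early'] (min_width=13, slack=2)
Line 3: ['release', 'ocean'] (min_width=13, slack=2)
Line 4: ['security', 'black'] (min_width=14, slack=1)
Line 5: ['cheese', 'deep'] (min_width=11, slack=4)
Line 6: ['absolute', 'silver'] (min_width=15, slack=0)
Line 7: ['soft', 'why', 'sun'] (min_width=12, slack=3)
Line 8: ['sky', 'word', 'brown'] (min_width=14, slack=1)
Line 9: ['robot', 'so', 'banana'] (min_width=15, slack=0)
Line 10: ['they'] (min_width=4, slack=11)

Answer: 5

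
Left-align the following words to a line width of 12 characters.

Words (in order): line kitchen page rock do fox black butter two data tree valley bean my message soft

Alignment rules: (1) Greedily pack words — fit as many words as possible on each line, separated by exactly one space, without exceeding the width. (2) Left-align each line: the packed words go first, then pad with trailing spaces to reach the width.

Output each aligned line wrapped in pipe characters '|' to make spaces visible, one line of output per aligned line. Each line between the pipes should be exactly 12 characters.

Answer: |line kitchen|
|page rock do|
|fox black   |
|butter two  |
|data tree   |
|valley bean |
|my message  |
|soft        |

Derivation:
Line 1: ['line', 'kitchen'] (min_width=12, slack=0)
Line 2: ['page', 'rock', 'do'] (min_width=12, slack=0)
Line 3: ['fox', 'black'] (min_width=9, slack=3)
Line 4: ['butter', 'two'] (min_width=10, slack=2)
Line 5: ['data', 'tree'] (min_width=9, slack=3)
Line 6: ['valley', 'bean'] (min_width=11, slack=1)
Line 7: ['my', 'message'] (min_width=10, slack=2)
Line 8: ['soft'] (min_width=4, slack=8)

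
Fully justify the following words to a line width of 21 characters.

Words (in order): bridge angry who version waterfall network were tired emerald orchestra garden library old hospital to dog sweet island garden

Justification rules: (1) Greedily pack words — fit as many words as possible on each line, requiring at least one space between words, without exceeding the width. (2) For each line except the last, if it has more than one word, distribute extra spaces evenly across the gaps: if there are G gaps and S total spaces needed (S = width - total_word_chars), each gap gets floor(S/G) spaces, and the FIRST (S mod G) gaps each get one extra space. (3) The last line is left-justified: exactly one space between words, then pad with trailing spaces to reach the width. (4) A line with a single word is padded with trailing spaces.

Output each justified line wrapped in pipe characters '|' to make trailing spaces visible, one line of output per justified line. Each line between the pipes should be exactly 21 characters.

Answer: |bridge    angry   who|
|version     waterfall|
|network   were  tired|
|emerald     orchestra|
|garden   library  old|
|hospital to dog sweet|
|island garden        |

Derivation:
Line 1: ['bridge', 'angry', 'who'] (min_width=16, slack=5)
Line 2: ['version', 'waterfall'] (min_width=17, slack=4)
Line 3: ['network', 'were', 'tired'] (min_width=18, slack=3)
Line 4: ['emerald', 'orchestra'] (min_width=17, slack=4)
Line 5: ['garden', 'library', 'old'] (min_width=18, slack=3)
Line 6: ['hospital', 'to', 'dog', 'sweet'] (min_width=21, slack=0)
Line 7: ['island', 'garden'] (min_width=13, slack=8)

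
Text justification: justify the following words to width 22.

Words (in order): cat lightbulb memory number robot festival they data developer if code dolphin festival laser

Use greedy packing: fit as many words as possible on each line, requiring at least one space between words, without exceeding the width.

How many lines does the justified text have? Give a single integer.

Answer: 5

Derivation:
Line 1: ['cat', 'lightbulb', 'memory'] (min_width=20, slack=2)
Line 2: ['number', 'robot', 'festival'] (min_width=21, slack=1)
Line 3: ['they', 'data', 'developer', 'if'] (min_width=22, slack=0)
Line 4: ['code', 'dolphin', 'festival'] (min_width=21, slack=1)
Line 5: ['laser'] (min_width=5, slack=17)
Total lines: 5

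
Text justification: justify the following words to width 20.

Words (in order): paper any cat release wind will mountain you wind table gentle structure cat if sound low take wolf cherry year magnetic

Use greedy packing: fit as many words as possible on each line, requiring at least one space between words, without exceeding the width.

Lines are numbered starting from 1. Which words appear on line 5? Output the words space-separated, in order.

Answer: structure cat if

Derivation:
Line 1: ['paper', 'any', 'cat'] (min_width=13, slack=7)
Line 2: ['release', 'wind', 'will'] (min_width=17, slack=3)
Line 3: ['mountain', 'you', 'wind'] (min_width=17, slack=3)
Line 4: ['table', 'gentle'] (min_width=12, slack=8)
Line 5: ['structure', 'cat', 'if'] (min_width=16, slack=4)
Line 6: ['sound', 'low', 'take', 'wolf'] (min_width=19, slack=1)
Line 7: ['cherry', 'year', 'magnetic'] (min_width=20, slack=0)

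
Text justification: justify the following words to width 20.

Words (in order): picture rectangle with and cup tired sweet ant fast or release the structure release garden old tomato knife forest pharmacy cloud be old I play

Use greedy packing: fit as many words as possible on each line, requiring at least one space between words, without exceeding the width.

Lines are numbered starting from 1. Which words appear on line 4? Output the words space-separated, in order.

Line 1: ['picture', 'rectangle'] (min_width=17, slack=3)
Line 2: ['with', 'and', 'cup', 'tired'] (min_width=18, slack=2)
Line 3: ['sweet', 'ant', 'fast', 'or'] (min_width=17, slack=3)
Line 4: ['release', 'the'] (min_width=11, slack=9)
Line 5: ['structure', 'release'] (min_width=17, slack=3)
Line 6: ['garden', 'old', 'tomato'] (min_width=17, slack=3)
Line 7: ['knife', 'forest'] (min_width=12, slack=8)
Line 8: ['pharmacy', 'cloud', 'be'] (min_width=17, slack=3)
Line 9: ['old', 'I', 'play'] (min_width=10, slack=10)

Answer: release the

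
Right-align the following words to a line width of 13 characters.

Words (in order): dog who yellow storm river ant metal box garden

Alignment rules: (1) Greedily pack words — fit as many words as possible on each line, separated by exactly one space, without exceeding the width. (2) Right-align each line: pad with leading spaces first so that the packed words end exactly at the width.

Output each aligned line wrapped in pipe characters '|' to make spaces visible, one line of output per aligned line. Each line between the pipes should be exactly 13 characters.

Line 1: ['dog', 'who'] (min_width=7, slack=6)
Line 2: ['yellow', 'storm'] (min_width=12, slack=1)
Line 3: ['river', 'ant'] (min_width=9, slack=4)
Line 4: ['metal', 'box'] (min_width=9, slack=4)
Line 5: ['garden'] (min_width=6, slack=7)

Answer: |      dog who|
| yellow storm|
|    river ant|
|    metal box|
|       garden|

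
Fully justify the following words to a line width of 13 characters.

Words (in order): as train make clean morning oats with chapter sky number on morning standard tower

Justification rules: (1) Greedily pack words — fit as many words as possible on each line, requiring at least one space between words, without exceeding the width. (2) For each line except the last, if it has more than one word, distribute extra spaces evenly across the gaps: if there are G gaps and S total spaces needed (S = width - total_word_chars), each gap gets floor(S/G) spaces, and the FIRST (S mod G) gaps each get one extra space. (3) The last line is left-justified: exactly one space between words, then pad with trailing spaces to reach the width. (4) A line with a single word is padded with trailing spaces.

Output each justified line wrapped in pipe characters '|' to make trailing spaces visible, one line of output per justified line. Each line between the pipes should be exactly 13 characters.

Line 1: ['as', 'train', 'make'] (min_width=13, slack=0)
Line 2: ['clean', 'morning'] (min_width=13, slack=0)
Line 3: ['oats', 'with'] (min_width=9, slack=4)
Line 4: ['chapter', 'sky'] (min_width=11, slack=2)
Line 5: ['number', 'on'] (min_width=9, slack=4)
Line 6: ['morning'] (min_width=7, slack=6)
Line 7: ['standard'] (min_width=8, slack=5)
Line 8: ['tower'] (min_width=5, slack=8)

Answer: |as train make|
|clean morning|
|oats     with|
|chapter   sky|
|number     on|
|morning      |
|standard     |
|tower        |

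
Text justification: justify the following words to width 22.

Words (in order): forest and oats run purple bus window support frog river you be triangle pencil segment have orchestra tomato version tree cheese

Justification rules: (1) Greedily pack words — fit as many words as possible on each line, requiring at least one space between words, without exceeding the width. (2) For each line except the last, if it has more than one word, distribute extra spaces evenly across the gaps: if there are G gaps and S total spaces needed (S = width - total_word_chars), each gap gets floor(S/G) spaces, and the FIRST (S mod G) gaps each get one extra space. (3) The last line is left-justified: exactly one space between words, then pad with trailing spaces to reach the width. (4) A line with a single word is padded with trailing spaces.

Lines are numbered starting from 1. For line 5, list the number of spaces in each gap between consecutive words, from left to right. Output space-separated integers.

Answer: 1 1

Derivation:
Line 1: ['forest', 'and', 'oats', 'run'] (min_width=19, slack=3)
Line 2: ['purple', 'bus', 'window'] (min_width=17, slack=5)
Line 3: ['support', 'frog', 'river', 'you'] (min_width=22, slack=0)
Line 4: ['be', 'triangle', 'pencil'] (min_width=18, slack=4)
Line 5: ['segment', 'have', 'orchestra'] (min_width=22, slack=0)
Line 6: ['tomato', 'version', 'tree'] (min_width=19, slack=3)
Line 7: ['cheese'] (min_width=6, slack=16)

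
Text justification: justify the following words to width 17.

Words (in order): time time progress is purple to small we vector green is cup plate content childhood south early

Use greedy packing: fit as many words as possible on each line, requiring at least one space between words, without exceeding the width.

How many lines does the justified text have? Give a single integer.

Line 1: ['time', 'time'] (min_width=9, slack=8)
Line 2: ['progress', 'is'] (min_width=11, slack=6)
Line 3: ['purple', 'to', 'small'] (min_width=15, slack=2)
Line 4: ['we', 'vector', 'green'] (min_width=15, slack=2)
Line 5: ['is', 'cup', 'plate'] (min_width=12, slack=5)
Line 6: ['content', 'childhood'] (min_width=17, slack=0)
Line 7: ['south', 'early'] (min_width=11, slack=6)
Total lines: 7

Answer: 7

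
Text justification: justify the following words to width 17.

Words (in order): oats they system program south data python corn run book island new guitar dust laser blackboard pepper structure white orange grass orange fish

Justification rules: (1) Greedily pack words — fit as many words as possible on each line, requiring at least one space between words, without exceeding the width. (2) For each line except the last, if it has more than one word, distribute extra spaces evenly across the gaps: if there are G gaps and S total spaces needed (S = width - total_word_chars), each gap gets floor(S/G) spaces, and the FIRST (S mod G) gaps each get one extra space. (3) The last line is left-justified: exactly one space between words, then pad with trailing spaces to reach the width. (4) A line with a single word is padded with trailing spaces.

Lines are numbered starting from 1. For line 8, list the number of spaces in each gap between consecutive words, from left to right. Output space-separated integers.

Answer: 6

Derivation:
Line 1: ['oats', 'they', 'system'] (min_width=16, slack=1)
Line 2: ['program', 'south'] (min_width=13, slack=4)
Line 3: ['data', 'python', 'corn'] (min_width=16, slack=1)
Line 4: ['run', 'book', 'island'] (min_width=15, slack=2)
Line 5: ['new', 'guitar', 'dust'] (min_width=15, slack=2)
Line 6: ['laser', 'blackboard'] (min_width=16, slack=1)
Line 7: ['pepper', 'structure'] (min_width=16, slack=1)
Line 8: ['white', 'orange'] (min_width=12, slack=5)
Line 9: ['grass', 'orange', 'fish'] (min_width=17, slack=0)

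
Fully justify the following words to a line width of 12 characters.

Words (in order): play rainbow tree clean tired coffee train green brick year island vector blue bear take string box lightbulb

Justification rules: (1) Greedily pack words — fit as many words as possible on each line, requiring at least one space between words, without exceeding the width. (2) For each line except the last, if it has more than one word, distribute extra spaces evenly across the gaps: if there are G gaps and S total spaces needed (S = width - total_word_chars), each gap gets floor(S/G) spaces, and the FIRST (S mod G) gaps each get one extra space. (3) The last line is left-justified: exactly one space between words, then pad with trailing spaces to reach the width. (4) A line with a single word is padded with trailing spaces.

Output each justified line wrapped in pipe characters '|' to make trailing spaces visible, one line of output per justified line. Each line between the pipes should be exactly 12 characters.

Line 1: ['play', 'rainbow'] (min_width=12, slack=0)
Line 2: ['tree', 'clean'] (min_width=10, slack=2)
Line 3: ['tired', 'coffee'] (min_width=12, slack=0)
Line 4: ['train', 'green'] (min_width=11, slack=1)
Line 5: ['brick', 'year'] (min_width=10, slack=2)
Line 6: ['island'] (min_width=6, slack=6)
Line 7: ['vector', 'blue'] (min_width=11, slack=1)
Line 8: ['bear', 'take'] (min_width=9, slack=3)
Line 9: ['string', 'box'] (min_width=10, slack=2)
Line 10: ['lightbulb'] (min_width=9, slack=3)

Answer: |play rainbow|
|tree   clean|
|tired coffee|
|train  green|
|brick   year|
|island      |
|vector  blue|
|bear    take|
|string   box|
|lightbulb   |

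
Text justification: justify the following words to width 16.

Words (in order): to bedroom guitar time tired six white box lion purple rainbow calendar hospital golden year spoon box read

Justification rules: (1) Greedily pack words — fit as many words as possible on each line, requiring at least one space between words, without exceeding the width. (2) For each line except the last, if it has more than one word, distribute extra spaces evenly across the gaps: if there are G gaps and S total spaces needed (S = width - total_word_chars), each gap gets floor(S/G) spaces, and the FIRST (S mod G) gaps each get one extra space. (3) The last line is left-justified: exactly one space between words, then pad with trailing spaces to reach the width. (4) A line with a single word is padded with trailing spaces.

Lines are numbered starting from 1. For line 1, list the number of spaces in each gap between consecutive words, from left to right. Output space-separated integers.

Line 1: ['to', 'bedroom'] (min_width=10, slack=6)
Line 2: ['guitar', 'time'] (min_width=11, slack=5)
Line 3: ['tired', 'six', 'white'] (min_width=15, slack=1)
Line 4: ['box', 'lion', 'purple'] (min_width=15, slack=1)
Line 5: ['rainbow', 'calendar'] (min_width=16, slack=0)
Line 6: ['hospital', 'golden'] (min_width=15, slack=1)
Line 7: ['year', 'spoon', 'box'] (min_width=14, slack=2)
Line 8: ['read'] (min_width=4, slack=12)

Answer: 7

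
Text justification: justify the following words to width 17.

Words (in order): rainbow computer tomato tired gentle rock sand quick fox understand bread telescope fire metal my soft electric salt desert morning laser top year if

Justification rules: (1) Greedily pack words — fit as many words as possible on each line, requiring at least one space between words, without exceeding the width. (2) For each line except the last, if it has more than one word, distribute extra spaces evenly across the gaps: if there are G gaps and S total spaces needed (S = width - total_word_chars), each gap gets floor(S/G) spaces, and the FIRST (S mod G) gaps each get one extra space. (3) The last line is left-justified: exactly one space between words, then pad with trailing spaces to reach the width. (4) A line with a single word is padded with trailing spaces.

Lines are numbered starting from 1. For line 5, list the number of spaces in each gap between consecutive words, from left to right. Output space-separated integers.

Line 1: ['rainbow', 'computer'] (min_width=16, slack=1)
Line 2: ['tomato', 'tired'] (min_width=12, slack=5)
Line 3: ['gentle', 'rock', 'sand'] (min_width=16, slack=1)
Line 4: ['quick', 'fox'] (min_width=9, slack=8)
Line 5: ['understand', 'bread'] (min_width=16, slack=1)
Line 6: ['telescope', 'fire'] (min_width=14, slack=3)
Line 7: ['metal', 'my', 'soft'] (min_width=13, slack=4)
Line 8: ['electric', 'salt'] (min_width=13, slack=4)
Line 9: ['desert', 'morning'] (min_width=14, slack=3)
Line 10: ['laser', 'top', 'year', 'if'] (min_width=17, slack=0)

Answer: 2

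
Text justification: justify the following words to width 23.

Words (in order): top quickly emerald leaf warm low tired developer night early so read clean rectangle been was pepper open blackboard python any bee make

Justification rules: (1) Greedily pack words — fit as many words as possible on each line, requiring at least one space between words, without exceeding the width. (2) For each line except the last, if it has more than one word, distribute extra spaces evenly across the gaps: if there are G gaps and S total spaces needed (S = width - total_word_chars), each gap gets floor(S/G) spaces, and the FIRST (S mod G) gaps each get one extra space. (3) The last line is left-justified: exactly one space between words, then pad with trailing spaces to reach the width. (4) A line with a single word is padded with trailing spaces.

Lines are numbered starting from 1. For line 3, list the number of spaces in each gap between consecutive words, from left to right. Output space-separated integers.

Answer: 2 2

Derivation:
Line 1: ['top', 'quickly', 'emerald'] (min_width=19, slack=4)
Line 2: ['leaf', 'warm', 'low', 'tired'] (min_width=19, slack=4)
Line 3: ['developer', 'night', 'early'] (min_width=21, slack=2)
Line 4: ['so', 'read', 'clean', 'rectangle'] (min_width=23, slack=0)
Line 5: ['been', 'was', 'pepper', 'open'] (min_width=20, slack=3)
Line 6: ['blackboard', 'python', 'any'] (min_width=21, slack=2)
Line 7: ['bee', 'make'] (min_width=8, slack=15)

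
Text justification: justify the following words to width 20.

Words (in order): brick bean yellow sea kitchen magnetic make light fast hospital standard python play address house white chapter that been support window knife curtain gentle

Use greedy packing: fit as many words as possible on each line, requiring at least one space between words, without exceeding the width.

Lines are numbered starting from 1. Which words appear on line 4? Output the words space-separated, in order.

Answer: hospital standard

Derivation:
Line 1: ['brick', 'bean', 'yellow'] (min_width=17, slack=3)
Line 2: ['sea', 'kitchen', 'magnetic'] (min_width=20, slack=0)
Line 3: ['make', 'light', 'fast'] (min_width=15, slack=5)
Line 4: ['hospital', 'standard'] (min_width=17, slack=3)
Line 5: ['python', 'play', 'address'] (min_width=19, slack=1)
Line 6: ['house', 'white', 'chapter'] (min_width=19, slack=1)
Line 7: ['that', 'been', 'support'] (min_width=17, slack=3)
Line 8: ['window', 'knife', 'curtain'] (min_width=20, slack=0)
Line 9: ['gentle'] (min_width=6, slack=14)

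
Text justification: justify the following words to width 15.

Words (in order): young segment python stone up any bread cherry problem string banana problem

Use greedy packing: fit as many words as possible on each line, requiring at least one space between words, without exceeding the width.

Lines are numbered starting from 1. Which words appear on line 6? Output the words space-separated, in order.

Answer: problem

Derivation:
Line 1: ['young', 'segment'] (min_width=13, slack=2)
Line 2: ['python', 'stone', 'up'] (min_width=15, slack=0)
Line 3: ['any', 'bread'] (min_width=9, slack=6)
Line 4: ['cherry', 'problem'] (min_width=14, slack=1)
Line 5: ['string', 'banana'] (min_width=13, slack=2)
Line 6: ['problem'] (min_width=7, slack=8)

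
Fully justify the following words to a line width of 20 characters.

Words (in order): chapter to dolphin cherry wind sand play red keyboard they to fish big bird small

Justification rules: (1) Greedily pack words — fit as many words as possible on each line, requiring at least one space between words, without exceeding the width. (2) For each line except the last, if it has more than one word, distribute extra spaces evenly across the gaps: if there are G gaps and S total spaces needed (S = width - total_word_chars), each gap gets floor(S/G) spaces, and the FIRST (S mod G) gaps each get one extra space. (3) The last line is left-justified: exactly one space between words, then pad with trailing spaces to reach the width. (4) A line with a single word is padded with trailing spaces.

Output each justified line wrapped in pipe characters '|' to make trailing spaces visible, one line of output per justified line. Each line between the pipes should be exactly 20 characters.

Answer: |chapter  to  dolphin|
|cherry   wind   sand|
|play   red  keyboard|
|they   to  fish  big|
|bird small          |

Derivation:
Line 1: ['chapter', 'to', 'dolphin'] (min_width=18, slack=2)
Line 2: ['cherry', 'wind', 'sand'] (min_width=16, slack=4)
Line 3: ['play', 'red', 'keyboard'] (min_width=17, slack=3)
Line 4: ['they', 'to', 'fish', 'big'] (min_width=16, slack=4)
Line 5: ['bird', 'small'] (min_width=10, slack=10)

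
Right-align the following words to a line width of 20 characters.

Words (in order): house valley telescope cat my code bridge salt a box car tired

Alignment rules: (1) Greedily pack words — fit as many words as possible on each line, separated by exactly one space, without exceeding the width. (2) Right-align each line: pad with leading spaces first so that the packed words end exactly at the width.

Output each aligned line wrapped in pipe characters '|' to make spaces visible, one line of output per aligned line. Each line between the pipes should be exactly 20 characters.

Answer: |        house valley|
|    telescope cat my|
|  code bridge salt a|
|       box car tired|

Derivation:
Line 1: ['house', 'valley'] (min_width=12, slack=8)
Line 2: ['telescope', 'cat', 'my'] (min_width=16, slack=4)
Line 3: ['code', 'bridge', 'salt', 'a'] (min_width=18, slack=2)
Line 4: ['box', 'car', 'tired'] (min_width=13, slack=7)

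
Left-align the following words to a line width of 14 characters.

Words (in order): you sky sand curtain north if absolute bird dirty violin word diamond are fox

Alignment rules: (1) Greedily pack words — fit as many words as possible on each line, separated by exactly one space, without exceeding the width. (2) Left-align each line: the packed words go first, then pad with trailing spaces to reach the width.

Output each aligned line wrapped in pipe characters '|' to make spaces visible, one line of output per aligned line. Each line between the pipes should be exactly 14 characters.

Line 1: ['you', 'sky', 'sand'] (min_width=12, slack=2)
Line 2: ['curtain', 'north'] (min_width=13, slack=1)
Line 3: ['if', 'absolute'] (min_width=11, slack=3)
Line 4: ['bird', 'dirty'] (min_width=10, slack=4)
Line 5: ['violin', 'word'] (min_width=11, slack=3)
Line 6: ['diamond', 'are'] (min_width=11, slack=3)
Line 7: ['fox'] (min_width=3, slack=11)

Answer: |you sky sand  |
|curtain north |
|if absolute   |
|bird dirty    |
|violin word   |
|diamond are   |
|fox           |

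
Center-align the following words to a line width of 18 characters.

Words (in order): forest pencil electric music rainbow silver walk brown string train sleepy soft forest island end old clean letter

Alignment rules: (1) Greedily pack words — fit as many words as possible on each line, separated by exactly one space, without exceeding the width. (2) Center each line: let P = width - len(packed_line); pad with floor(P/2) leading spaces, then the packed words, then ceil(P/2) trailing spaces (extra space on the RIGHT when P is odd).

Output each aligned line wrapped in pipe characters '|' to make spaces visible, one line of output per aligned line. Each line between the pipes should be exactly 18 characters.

Line 1: ['forest', 'pencil'] (min_width=13, slack=5)
Line 2: ['electric', 'music'] (min_width=14, slack=4)
Line 3: ['rainbow', 'silver'] (min_width=14, slack=4)
Line 4: ['walk', 'brown', 'string'] (min_width=17, slack=1)
Line 5: ['train', 'sleepy', 'soft'] (min_width=17, slack=1)
Line 6: ['forest', 'island', 'end'] (min_width=17, slack=1)
Line 7: ['old', 'clean', 'letter'] (min_width=16, slack=2)

Answer: |  forest pencil   |
|  electric music  |
|  rainbow silver  |
|walk brown string |
|train sleepy soft |
|forest island end |
| old clean letter |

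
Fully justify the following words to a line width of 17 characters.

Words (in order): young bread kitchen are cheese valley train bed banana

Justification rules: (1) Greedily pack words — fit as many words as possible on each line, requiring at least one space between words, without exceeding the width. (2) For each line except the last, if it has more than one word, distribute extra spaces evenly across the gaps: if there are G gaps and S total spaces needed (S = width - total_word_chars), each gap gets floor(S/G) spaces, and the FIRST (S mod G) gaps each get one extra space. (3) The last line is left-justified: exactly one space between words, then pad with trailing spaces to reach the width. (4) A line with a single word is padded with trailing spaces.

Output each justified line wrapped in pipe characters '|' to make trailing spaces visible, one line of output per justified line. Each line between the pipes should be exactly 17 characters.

Line 1: ['young', 'bread'] (min_width=11, slack=6)
Line 2: ['kitchen', 'are'] (min_width=11, slack=6)
Line 3: ['cheese', 'valley'] (min_width=13, slack=4)
Line 4: ['train', 'bed', 'banana'] (min_width=16, slack=1)

Answer: |young       bread|
|kitchen       are|
|cheese     valley|
|train bed banana |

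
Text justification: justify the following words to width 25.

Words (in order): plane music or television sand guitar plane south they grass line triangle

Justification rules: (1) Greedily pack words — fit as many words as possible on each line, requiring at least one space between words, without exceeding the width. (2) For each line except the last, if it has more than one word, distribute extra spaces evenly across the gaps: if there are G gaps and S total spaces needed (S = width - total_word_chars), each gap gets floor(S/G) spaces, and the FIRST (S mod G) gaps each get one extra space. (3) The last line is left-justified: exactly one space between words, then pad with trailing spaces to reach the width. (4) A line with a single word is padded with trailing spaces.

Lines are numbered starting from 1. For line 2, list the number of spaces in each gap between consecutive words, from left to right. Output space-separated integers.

Line 1: ['plane', 'music', 'or', 'television'] (min_width=25, slack=0)
Line 2: ['sand', 'guitar', 'plane', 'south'] (min_width=23, slack=2)
Line 3: ['they', 'grass', 'line', 'triangle'] (min_width=24, slack=1)

Answer: 2 2 1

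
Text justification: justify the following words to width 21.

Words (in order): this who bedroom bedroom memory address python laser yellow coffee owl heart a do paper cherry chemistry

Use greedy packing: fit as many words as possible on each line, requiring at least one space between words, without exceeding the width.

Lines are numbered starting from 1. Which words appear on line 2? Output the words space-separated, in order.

Answer: bedroom memory

Derivation:
Line 1: ['this', 'who', 'bedroom'] (min_width=16, slack=5)
Line 2: ['bedroom', 'memory'] (min_width=14, slack=7)
Line 3: ['address', 'python', 'laser'] (min_width=20, slack=1)
Line 4: ['yellow', 'coffee', 'owl'] (min_width=17, slack=4)
Line 5: ['heart', 'a', 'do', 'paper'] (min_width=16, slack=5)
Line 6: ['cherry', 'chemistry'] (min_width=16, slack=5)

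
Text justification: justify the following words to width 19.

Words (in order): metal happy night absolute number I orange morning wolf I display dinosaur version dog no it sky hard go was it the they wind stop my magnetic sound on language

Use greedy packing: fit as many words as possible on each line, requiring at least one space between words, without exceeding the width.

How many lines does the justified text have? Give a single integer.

Line 1: ['metal', 'happy', 'night'] (min_width=17, slack=2)
Line 2: ['absolute', 'number', 'I'] (min_width=17, slack=2)
Line 3: ['orange', 'morning', 'wolf'] (min_width=19, slack=0)
Line 4: ['I', 'display', 'dinosaur'] (min_width=18, slack=1)
Line 5: ['version', 'dog', 'no', 'it'] (min_width=17, slack=2)
Line 6: ['sky', 'hard', 'go', 'was', 'it'] (min_width=18, slack=1)
Line 7: ['the', 'they', 'wind', 'stop'] (min_width=18, slack=1)
Line 8: ['my', 'magnetic', 'sound'] (min_width=17, slack=2)
Line 9: ['on', 'language'] (min_width=11, slack=8)
Total lines: 9

Answer: 9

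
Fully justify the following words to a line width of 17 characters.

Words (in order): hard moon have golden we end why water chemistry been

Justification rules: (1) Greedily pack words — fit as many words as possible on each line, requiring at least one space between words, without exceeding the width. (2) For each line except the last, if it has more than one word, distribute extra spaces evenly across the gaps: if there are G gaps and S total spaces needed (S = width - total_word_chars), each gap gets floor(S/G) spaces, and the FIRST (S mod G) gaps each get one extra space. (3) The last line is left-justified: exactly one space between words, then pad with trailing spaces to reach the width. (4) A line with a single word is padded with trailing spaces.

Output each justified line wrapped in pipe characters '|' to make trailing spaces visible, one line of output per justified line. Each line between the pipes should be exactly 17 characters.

Answer: |hard   moon  have|
|golden we end why|
|water   chemistry|
|been             |

Derivation:
Line 1: ['hard', 'moon', 'have'] (min_width=14, slack=3)
Line 2: ['golden', 'we', 'end', 'why'] (min_width=17, slack=0)
Line 3: ['water', 'chemistry'] (min_width=15, slack=2)
Line 4: ['been'] (min_width=4, slack=13)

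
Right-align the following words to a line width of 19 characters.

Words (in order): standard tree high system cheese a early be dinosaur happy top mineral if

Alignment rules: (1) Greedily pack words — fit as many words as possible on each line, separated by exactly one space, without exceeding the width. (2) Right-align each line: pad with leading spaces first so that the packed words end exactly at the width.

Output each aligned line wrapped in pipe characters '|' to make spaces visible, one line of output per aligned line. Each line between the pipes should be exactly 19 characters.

Answer: | standard tree high|
|    system cheese a|
|  early be dinosaur|
|  happy top mineral|
|                 if|

Derivation:
Line 1: ['standard', 'tree', 'high'] (min_width=18, slack=1)
Line 2: ['system', 'cheese', 'a'] (min_width=15, slack=4)
Line 3: ['early', 'be', 'dinosaur'] (min_width=17, slack=2)
Line 4: ['happy', 'top', 'mineral'] (min_width=17, slack=2)
Line 5: ['if'] (min_width=2, slack=17)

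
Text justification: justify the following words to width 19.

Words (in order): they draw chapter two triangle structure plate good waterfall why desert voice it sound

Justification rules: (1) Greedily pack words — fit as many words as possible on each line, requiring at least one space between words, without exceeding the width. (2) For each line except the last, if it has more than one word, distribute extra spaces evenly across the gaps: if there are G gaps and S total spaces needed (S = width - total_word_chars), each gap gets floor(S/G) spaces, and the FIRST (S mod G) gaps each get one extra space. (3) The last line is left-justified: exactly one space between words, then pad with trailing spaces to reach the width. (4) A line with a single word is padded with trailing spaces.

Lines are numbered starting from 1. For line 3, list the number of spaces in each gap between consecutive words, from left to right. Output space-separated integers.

Answer: 5

Derivation:
Line 1: ['they', 'draw', 'chapter'] (min_width=17, slack=2)
Line 2: ['two', 'triangle'] (min_width=12, slack=7)
Line 3: ['structure', 'plate'] (min_width=15, slack=4)
Line 4: ['good', 'waterfall', 'why'] (min_width=18, slack=1)
Line 5: ['desert', 'voice', 'it'] (min_width=15, slack=4)
Line 6: ['sound'] (min_width=5, slack=14)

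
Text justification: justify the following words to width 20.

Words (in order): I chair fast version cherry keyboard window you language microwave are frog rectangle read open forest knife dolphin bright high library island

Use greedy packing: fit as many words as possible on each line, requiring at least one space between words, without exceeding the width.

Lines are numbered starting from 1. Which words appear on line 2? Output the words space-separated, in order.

Line 1: ['I', 'chair', 'fast', 'version'] (min_width=20, slack=0)
Line 2: ['cherry', 'keyboard'] (min_width=15, slack=5)
Line 3: ['window', 'you', 'language'] (min_width=19, slack=1)
Line 4: ['microwave', 'are', 'frog'] (min_width=18, slack=2)
Line 5: ['rectangle', 'read', 'open'] (min_width=19, slack=1)
Line 6: ['forest', 'knife', 'dolphin'] (min_width=20, slack=0)
Line 7: ['bright', 'high', 'library'] (min_width=19, slack=1)
Line 8: ['island'] (min_width=6, slack=14)

Answer: cherry keyboard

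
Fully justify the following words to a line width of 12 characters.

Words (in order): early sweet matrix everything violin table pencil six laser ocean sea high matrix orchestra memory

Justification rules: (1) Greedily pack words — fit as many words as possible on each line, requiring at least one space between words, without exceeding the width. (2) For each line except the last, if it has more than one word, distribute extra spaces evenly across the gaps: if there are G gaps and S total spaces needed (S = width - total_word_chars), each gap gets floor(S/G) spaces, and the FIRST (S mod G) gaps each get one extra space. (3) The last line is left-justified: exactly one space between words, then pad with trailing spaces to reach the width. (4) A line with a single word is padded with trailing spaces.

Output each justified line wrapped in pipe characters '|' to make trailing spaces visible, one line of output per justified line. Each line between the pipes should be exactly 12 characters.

Answer: |early  sweet|
|matrix      |
|everything  |
|violin table|
|pencil   six|
|laser  ocean|
|sea     high|
|matrix      |
|orchestra   |
|memory      |

Derivation:
Line 1: ['early', 'sweet'] (min_width=11, slack=1)
Line 2: ['matrix'] (min_width=6, slack=6)
Line 3: ['everything'] (min_width=10, slack=2)
Line 4: ['violin', 'table'] (min_width=12, slack=0)
Line 5: ['pencil', 'six'] (min_width=10, slack=2)
Line 6: ['laser', 'ocean'] (min_width=11, slack=1)
Line 7: ['sea', 'high'] (min_width=8, slack=4)
Line 8: ['matrix'] (min_width=6, slack=6)
Line 9: ['orchestra'] (min_width=9, slack=3)
Line 10: ['memory'] (min_width=6, slack=6)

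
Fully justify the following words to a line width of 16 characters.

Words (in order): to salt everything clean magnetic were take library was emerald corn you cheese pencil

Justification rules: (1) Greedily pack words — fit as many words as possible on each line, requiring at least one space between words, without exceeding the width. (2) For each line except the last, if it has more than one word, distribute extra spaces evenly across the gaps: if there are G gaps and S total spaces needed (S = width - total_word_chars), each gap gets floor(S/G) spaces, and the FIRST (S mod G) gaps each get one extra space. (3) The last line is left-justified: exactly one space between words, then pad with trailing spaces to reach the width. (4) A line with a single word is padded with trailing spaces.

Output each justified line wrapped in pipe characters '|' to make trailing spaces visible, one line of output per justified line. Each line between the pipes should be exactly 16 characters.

Answer: |to          salt|
|everything clean|
|magnetic    were|
|take library was|
|emerald corn you|
|cheese pencil   |

Derivation:
Line 1: ['to', 'salt'] (min_width=7, slack=9)
Line 2: ['everything', 'clean'] (min_width=16, slack=0)
Line 3: ['magnetic', 'were'] (min_width=13, slack=3)
Line 4: ['take', 'library', 'was'] (min_width=16, slack=0)
Line 5: ['emerald', 'corn', 'you'] (min_width=16, slack=0)
Line 6: ['cheese', 'pencil'] (min_width=13, slack=3)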